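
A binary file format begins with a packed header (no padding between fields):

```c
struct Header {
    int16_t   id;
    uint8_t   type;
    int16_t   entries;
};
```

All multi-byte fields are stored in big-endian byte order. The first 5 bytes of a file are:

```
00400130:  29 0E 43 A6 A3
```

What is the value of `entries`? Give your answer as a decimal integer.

-22877

`entries` follows `id` (2 B), `type` (1 B), so it starts at offset 2 + 1 = 3 and occupies 2 bytes.
Bytes at offsets 3..4: A6 A3.
In big-endian order the high byte comes first in memory.
The bytes are already most-significant first: 0xA6A3.
Top bit is set, so as a signed 16-bit value this is 0xA6A3 − 2^16 = -22877.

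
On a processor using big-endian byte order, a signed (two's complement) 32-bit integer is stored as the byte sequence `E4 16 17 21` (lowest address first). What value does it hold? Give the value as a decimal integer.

-468314335

Big-endian: lowest address holds the most-significant byte.
The bytes are already most-significant first: 0xE4161721.
Top bit is set, so as a signed 32-bit value this is 0xE4161721 − 2^32 = -468314335.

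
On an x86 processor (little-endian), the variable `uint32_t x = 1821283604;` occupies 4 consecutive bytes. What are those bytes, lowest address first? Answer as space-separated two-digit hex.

1821283604 in hexadecimal, padded to 32 bits, is 0x6C8E9514.
Split into bytes (most-significant first): 6C 8E 95 14.
Little-endian stores the least-significant byte at the lowest address.
So at ascending addresses the bytes are 14 95 8E 6C.

14 95 8E 6C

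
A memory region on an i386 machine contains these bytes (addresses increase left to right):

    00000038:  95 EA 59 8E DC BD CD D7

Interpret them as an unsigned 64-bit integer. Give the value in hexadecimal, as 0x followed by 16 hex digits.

0xD7CDBDDC8E59EA95

Little-endian: lowest address holds the least-significant byte.
Reassemble most-significant byte first: D7 CD BD DC 8E 59 EA 95 → 0xD7CDBDDC8E59EA95.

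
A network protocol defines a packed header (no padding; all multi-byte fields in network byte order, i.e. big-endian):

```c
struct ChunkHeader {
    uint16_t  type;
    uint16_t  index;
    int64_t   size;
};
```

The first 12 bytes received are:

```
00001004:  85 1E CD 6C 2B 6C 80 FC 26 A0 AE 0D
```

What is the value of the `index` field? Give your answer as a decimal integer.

`index` follows `type` (2 bytes), so it starts at byte offset 2 and occupies 2 bytes.
Bytes at offsets 2..3: CD 6C.
Big-endian: lowest address holds the most-significant byte.
The bytes are already most-significant first: 0xCD6C.
0xCD6C = 52588.

52588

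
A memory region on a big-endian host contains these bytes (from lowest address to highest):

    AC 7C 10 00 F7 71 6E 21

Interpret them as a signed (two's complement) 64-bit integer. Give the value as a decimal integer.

-6017917405736374751

Big-endian stores the most-significant byte at the lowest address.
The bytes are already most-significant first: 0xAC7C1000F7716E21.
Top bit is set, so as a signed 64-bit value this is 0xAC7C1000F7716E21 − 2^64 = -6017917405736374751.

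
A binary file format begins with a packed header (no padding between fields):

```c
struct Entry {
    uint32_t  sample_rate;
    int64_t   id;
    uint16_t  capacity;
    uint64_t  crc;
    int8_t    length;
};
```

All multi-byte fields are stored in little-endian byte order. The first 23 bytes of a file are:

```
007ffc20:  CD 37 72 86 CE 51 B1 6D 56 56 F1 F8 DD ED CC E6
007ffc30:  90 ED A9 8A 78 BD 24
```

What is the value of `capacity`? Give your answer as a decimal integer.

60893

`capacity` follows `sample_rate` (4 B), `id` (8 B), so it starts at offset 4 + 8 = 12 and occupies 2 bytes.
Bytes at offsets 12..13: DD ED.
Little-endian stores the least-significant byte at the lowest address.
Reassemble most-significant byte first: ED DD → 0xEDDD.
0xEDDD = 60893.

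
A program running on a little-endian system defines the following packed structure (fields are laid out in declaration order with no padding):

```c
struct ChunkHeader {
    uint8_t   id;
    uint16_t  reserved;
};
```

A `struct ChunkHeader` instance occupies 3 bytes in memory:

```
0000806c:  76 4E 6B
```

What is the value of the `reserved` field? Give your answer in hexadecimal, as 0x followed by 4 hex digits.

`reserved` follows `id` (1 byte), so it starts at byte offset 1 and occupies 2 bytes.
Bytes at offsets 1..2: 4E 6B.
In little-endian order the low byte comes first in memory.
Reassemble most-significant byte first: 6B 4E → 0x6B4E.

0x6B4E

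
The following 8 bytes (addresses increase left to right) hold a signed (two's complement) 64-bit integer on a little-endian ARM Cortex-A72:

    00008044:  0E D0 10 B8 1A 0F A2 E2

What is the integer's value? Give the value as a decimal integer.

-2116112267479035890

Little-endian stores the least-significant byte at the lowest address.
Reassemble most-significant byte first: E2 A2 0F 1A B8 10 D0 0E → 0xE2A20F1AB810D00E.
Top bit is set, so as a signed 64-bit value this is 0xE2A20F1AB810D00E − 2^64 = -2116112267479035890.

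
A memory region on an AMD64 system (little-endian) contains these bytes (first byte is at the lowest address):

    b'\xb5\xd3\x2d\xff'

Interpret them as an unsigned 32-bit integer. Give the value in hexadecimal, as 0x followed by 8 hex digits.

0xFF2DD3B5

In little-endian order the low byte comes first in memory.
Reassemble most-significant byte first: FF 2D D3 B5 → 0xFF2DD3B5.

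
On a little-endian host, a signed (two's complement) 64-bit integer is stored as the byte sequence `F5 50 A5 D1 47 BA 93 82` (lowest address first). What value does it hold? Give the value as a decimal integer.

Little-endian: lowest address holds the least-significant byte.
Reassemble most-significant byte first: 82 93 BA 47 D1 A5 50 F5 → 0x8293BA47D1A550F5.
Top bit is set, so as a signed 64-bit value this is 0x8293BA47D1A550F5 − 2^64 = -9037675209579736843.

-9037675209579736843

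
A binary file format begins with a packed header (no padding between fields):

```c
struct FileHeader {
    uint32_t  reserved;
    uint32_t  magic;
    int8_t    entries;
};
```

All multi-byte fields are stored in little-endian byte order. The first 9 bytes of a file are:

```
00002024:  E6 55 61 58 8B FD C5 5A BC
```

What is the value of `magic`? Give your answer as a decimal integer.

`magic` follows `reserved` (4 bytes), so it starts at byte offset 4 and occupies 4 bytes.
Bytes at offsets 4..7: 8B FD C5 5A.
Little-endian: lowest address holds the least-significant byte.
Reassemble most-significant byte first: 5A C5 FD 8B → 0x5AC5FD8B.
0x5AC5FD8B = 1522924939.

1522924939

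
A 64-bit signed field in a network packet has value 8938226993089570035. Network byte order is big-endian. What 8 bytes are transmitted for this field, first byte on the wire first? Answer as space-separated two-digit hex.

8938226993089570035 in hexadecimal, padded to 64 bits, is 0x7C0AF617ECE964F3.
Split into bytes (most-significant first): 7C 0A F6 17 EC E9 64 F3.
Big-endian: lowest address holds the most-significant byte.
So the memory order matches the most-significant-first order: 7C 0A F6 17 EC E9 64 F3.

7C 0A F6 17 EC E9 64 F3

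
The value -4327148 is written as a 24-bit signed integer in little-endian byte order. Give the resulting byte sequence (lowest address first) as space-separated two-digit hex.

Two's complement of -4327148 in 24 bits: 4327148 = 0x4206EC; invert → 0xBDF913; add 1 → 0xBDF914.
Split into bytes (most-significant first): BD F9 14.
Little-endian stores the least-significant byte at the lowest address.
So at ascending addresses the bytes are 14 F9 BD.

14 F9 BD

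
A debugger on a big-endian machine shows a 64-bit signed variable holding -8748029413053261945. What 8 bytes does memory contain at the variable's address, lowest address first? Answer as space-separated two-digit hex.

Two's complement of -8748029413053261945 in 64 bits: 8748029413053261945 = 0x79673E66F1B56879; invert → 0x8698C1990E4A9786; add 1 → 0x8698C1990E4A9787.
Split into bytes (most-significant first): 86 98 C1 99 0E 4A 97 87.
In big-endian order the high byte comes first in memory.
So the memory order matches the most-significant-first order: 86 98 C1 99 0E 4A 97 87.

86 98 C1 99 0E 4A 97 87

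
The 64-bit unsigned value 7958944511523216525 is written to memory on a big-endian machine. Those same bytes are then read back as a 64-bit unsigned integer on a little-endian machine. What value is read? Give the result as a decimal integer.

7958944511523216525 in 64-bit hexadecimal is 0x6E73D9DD6C62DC8D.
Stored big-endian, the bytes at ascending addresses are 6E 73 D9 DD 6C 62 DC 8D.
Read back as little-endian, the first byte is least significant, giving 0x8DDC626CDDD9736E.
0x8DDC626CDDD9736E = 10222153473942188910.

10222153473942188910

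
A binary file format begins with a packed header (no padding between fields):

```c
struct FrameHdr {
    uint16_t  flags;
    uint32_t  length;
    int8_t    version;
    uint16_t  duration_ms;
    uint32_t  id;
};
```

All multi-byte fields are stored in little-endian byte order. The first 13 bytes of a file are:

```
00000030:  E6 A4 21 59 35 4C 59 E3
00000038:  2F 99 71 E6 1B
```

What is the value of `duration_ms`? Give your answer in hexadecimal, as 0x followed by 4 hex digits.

0x2FE3

`duration_ms` follows `flags` (2 B), `length` (4 B), `version` (1 B), so it starts at offset 2 + 4 + 1 = 7 and occupies 2 bytes.
Bytes at offsets 7..8: E3 2F.
Little-endian: lowest address holds the least-significant byte.
Reassemble most-significant byte first: 2F E3 → 0x2FE3.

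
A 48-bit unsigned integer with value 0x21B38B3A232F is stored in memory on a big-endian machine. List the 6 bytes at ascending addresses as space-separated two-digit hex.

Split into bytes (most-significant first): 21 B3 8B 3A 23 2F.
Big-endian: lowest address holds the most-significant byte.
So the memory order matches the most-significant-first order: 21 B3 8B 3A 23 2F.

21 B3 8B 3A 23 2F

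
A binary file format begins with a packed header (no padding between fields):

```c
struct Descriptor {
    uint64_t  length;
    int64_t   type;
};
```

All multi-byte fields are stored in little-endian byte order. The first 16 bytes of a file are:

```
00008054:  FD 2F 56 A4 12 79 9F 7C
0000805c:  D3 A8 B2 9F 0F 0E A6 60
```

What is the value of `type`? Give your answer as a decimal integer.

`type` follows `length` (8 bytes), so it starts at byte offset 8 and occupies 8 bytes.
Bytes at offsets 8..15: D3 A8 B2 9F 0F 0E A6 60.
In little-endian order the low byte comes first in memory.
Reassemble most-significant byte first: 60 A6 0E 0F 9F B2 A8 D3 → 0x60A60E0F9FB2A8D3.
0x60A60E0F9FB2A8D3 = 6964269334041635027.

6964269334041635027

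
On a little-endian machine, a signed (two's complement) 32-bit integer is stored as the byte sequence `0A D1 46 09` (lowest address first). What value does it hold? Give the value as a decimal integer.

155635978

In little-endian order the low byte comes first in memory.
Reassemble most-significant byte first: 09 46 D1 0A → 0x0946D10A.
0x0946D10A = 155635978.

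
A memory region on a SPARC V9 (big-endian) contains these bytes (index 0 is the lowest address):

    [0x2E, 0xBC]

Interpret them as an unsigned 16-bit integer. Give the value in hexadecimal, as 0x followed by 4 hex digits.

Big-endian stores the most-significant byte at the lowest address.
The bytes are already most-significant first: 0x2EBC.

0x2EBC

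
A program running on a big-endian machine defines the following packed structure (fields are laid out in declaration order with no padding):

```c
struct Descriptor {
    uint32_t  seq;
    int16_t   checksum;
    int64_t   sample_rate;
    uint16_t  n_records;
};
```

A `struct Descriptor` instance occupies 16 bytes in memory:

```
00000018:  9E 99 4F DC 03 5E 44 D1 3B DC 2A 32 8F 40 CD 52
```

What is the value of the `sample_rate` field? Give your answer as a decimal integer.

`sample_rate` follows `seq` (4 B), `checksum` (2 B), so it starts at offset 4 + 2 = 6 and occupies 8 bytes.
Bytes at offsets 6..13: 44 D1 3B DC 2A 32 8F 40.
Big-endian: lowest address holds the most-significant byte.
The bytes are already most-significant first: 0x44D13BDC2A328F40.
0x44D13BDC2A328F40 = 4958810481498427200.

4958810481498427200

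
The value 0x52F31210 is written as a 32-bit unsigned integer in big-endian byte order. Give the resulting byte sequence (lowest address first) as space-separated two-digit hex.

52 F3 12 10

Split into bytes (most-significant first): 52 F3 12 10.
Big-endian stores the most-significant byte at the lowest address.
So the memory order matches the most-significant-first order: 52 F3 12 10.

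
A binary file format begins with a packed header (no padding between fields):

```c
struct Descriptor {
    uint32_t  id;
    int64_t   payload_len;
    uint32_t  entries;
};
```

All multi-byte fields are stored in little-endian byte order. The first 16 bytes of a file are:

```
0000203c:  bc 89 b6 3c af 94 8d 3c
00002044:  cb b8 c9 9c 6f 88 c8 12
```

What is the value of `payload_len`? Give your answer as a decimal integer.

`payload_len` follows `id` (4 bytes), so it starts at byte offset 4 and occupies 8 bytes.
Bytes at offsets 4..11: AF 94 8D 3C CB B8 C9 9C.
Little-endian: lowest address holds the least-significant byte.
Reassemble most-significant byte first: 9C C9 B8 CB 3C 8D 94 AF → 0x9CC9B8CB3C8D94AF.
Top bit is set, so as a signed 64-bit value this is 0x9CC9B8CB3C8D94AF − 2^64 = -7148979750440168273.

-7148979750440168273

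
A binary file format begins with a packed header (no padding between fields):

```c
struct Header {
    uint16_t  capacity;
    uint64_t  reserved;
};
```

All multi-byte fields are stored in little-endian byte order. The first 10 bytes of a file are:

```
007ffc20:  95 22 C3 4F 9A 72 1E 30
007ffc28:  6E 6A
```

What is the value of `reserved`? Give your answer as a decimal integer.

7669120122788401091

`reserved` follows `capacity` (2 bytes), so it starts at byte offset 2 and occupies 8 bytes.
Bytes at offsets 2..9: C3 4F 9A 72 1E 30 6E 6A.
In little-endian order the low byte comes first in memory.
Reassemble most-significant byte first: 6A 6E 30 1E 72 9A 4F C3 → 0x6A6E301E729A4FC3.
0x6A6E301E729A4FC3 = 7669120122788401091.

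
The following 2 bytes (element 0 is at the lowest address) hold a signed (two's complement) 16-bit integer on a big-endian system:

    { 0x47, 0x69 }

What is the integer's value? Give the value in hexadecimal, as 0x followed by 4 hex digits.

0x4769

Big-endian: lowest address holds the most-significant byte.
The bytes are already most-significant first: 0x4769.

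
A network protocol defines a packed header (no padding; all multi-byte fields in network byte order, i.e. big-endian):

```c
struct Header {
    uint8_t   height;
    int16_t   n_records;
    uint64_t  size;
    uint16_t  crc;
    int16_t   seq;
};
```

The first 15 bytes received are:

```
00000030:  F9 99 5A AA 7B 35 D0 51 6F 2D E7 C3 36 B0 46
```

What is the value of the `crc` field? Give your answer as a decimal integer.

49974

`crc` follows `height` (1 B), `n_records` (2 B), `size` (8 B), so it starts at offset 1 + 2 + 8 = 11 and occupies 2 bytes.
Bytes at offsets 11..12: C3 36.
Big-endian: lowest address holds the most-significant byte.
The bytes are already most-significant first: 0xC336.
0xC336 = 49974.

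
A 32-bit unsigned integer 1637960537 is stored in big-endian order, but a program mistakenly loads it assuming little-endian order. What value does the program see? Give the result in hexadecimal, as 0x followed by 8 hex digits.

0x594BA161

1637960537 in 32-bit hexadecimal is 0x61A14B59.
Stored big-endian, the bytes at ascending addresses are 61 A1 4B 59.
Read back as little-endian, the first byte is least significant, giving 0x594BA161.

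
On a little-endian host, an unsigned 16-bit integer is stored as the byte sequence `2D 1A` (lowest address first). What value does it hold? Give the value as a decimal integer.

6701

Little-endian: lowest address holds the least-significant byte.
Reassemble most-significant byte first: 1A 2D → 0x1A2D.
0x1A2D = 6701.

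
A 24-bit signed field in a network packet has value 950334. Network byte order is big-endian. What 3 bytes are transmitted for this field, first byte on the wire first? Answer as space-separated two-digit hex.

0E 80 3E

950334 in hexadecimal, padded to 24 bits, is 0x0E803E.
Split into bytes (most-significant first): 0E 80 3E.
In big-endian order the high byte comes first in memory.
So the memory order matches the most-significant-first order: 0E 80 3E.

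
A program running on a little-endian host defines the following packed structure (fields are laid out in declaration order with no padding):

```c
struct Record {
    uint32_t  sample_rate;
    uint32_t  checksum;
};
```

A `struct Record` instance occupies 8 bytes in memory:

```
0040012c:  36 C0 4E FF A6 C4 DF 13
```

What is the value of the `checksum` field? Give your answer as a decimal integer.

`checksum` follows `sample_rate` (4 bytes), so it starts at byte offset 4 and occupies 4 bytes.
Bytes at offsets 4..7: A6 C4 DF 13.
In little-endian order the low byte comes first in memory.
Reassemble most-significant byte first: 13 DF C4 A6 → 0x13DFC4A6.
0x13DFC4A6 = 333431974.

333431974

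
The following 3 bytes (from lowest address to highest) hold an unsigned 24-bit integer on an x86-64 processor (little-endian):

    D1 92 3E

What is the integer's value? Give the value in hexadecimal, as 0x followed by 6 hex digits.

Little-endian stores the least-significant byte at the lowest address.
Reassemble most-significant byte first: 3E 92 D1 → 0x3E92D1.

0x3E92D1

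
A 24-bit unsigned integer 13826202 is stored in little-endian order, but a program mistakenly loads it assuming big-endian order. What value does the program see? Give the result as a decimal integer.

13826202 in 24-bit hexadecimal is 0xD2F89A.
Stored little-endian, the bytes at ascending addresses are 9A F8 D2.
Read back as big-endian, the last byte is least significant, giving 0x9AF8D2.
0x9AF8D2 = 10156242.

10156242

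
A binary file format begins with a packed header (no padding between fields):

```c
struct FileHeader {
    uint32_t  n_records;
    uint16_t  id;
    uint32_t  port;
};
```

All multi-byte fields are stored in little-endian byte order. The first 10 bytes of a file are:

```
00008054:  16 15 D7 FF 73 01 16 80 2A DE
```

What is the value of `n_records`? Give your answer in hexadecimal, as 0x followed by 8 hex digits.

`n_records` is the first field, at byte offset 0, occupying 4 bytes.
Bytes at offsets 0..3: 16 15 D7 FF.
In little-endian order the low byte comes first in memory.
Reassemble most-significant byte first: FF D7 15 16 → 0xFFD71516.

0xFFD71516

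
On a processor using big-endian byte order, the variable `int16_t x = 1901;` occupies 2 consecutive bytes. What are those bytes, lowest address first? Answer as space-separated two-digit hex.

07 6D

1901 in hexadecimal, padded to 16 bits, is 0x076D.
Split into bytes (most-significant first): 07 6D.
In big-endian order the high byte comes first in memory.
So the memory order matches the most-significant-first order: 07 6D.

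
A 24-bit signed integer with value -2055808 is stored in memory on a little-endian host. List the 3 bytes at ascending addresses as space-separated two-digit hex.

80 A1 E0

Two's complement of -2055808 in 24 bits: 2055808 = 0x1F5E80; invert → 0xE0A17F; add 1 → 0xE0A180.
Split into bytes (most-significant first): E0 A1 80.
Little-endian: lowest address holds the least-significant byte.
So at ascending addresses the bytes are 80 A1 E0.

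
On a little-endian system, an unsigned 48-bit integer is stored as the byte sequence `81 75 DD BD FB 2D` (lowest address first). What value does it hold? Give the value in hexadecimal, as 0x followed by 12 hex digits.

0x2DFBBDDD7581

In little-endian order the low byte comes first in memory.
Reassemble most-significant byte first: 2D FB BD DD 75 81 → 0x2DFBBDDD7581.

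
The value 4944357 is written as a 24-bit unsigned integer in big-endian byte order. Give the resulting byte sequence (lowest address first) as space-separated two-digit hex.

4944357 in hexadecimal, padded to 24 bits, is 0x4B71E5.
Split into bytes (most-significant first): 4B 71 E5.
In big-endian order the high byte comes first in memory.
So the memory order matches the most-significant-first order: 4B 71 E5.

4B 71 E5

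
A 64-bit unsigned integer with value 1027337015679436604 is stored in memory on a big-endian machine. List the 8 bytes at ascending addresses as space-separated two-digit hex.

1027337015679436604 in hexadecimal, padded to 64 bits, is 0x0E41D5929C2EC73C.
Split into bytes (most-significant first): 0E 41 D5 92 9C 2E C7 3C.
In big-endian order the high byte comes first in memory.
So the memory order matches the most-significant-first order: 0E 41 D5 92 9C 2E C7 3C.

0E 41 D5 92 9C 2E C7 3C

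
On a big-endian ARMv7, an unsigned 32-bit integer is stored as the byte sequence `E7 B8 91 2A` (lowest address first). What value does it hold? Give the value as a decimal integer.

Big-endian: lowest address holds the most-significant byte.
The bytes are already most-significant first: 0xE7B8912A.
0xE7B8912A = 3887632682.

3887632682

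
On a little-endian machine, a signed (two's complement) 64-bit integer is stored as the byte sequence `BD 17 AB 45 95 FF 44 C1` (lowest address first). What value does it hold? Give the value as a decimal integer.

-4520207109389084739

In little-endian order the low byte comes first in memory.
Reassemble most-significant byte first: C1 44 FF 95 45 AB 17 BD → 0xC144FF9545AB17BD.
Top bit is set, so as a signed 64-bit value this is 0xC144FF9545AB17BD − 2^64 = -4520207109389084739.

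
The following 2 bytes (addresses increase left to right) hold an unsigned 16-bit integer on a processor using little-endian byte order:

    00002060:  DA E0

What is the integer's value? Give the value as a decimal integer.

57562

Little-endian: lowest address holds the least-significant byte.
Reassemble most-significant byte first: E0 DA → 0xE0DA.
0xE0DA = 57562.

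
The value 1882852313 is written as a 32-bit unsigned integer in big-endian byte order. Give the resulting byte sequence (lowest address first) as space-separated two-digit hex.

1882852313 in hexadecimal, padded to 32 bits, is 0x703A0BD9.
Split into bytes (most-significant first): 70 3A 0B D9.
In big-endian order the high byte comes first in memory.
So the memory order matches the most-significant-first order: 70 3A 0B D9.

70 3A 0B D9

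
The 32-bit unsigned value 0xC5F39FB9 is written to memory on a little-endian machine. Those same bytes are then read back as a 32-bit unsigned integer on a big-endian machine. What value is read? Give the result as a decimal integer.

3114267589

Stored little-endian, the bytes at ascending addresses are B9 9F F3 C5.
Read back as big-endian, the last byte is least significant, giving 0xB99FF3C5.
0xB99FF3C5 = 3114267589.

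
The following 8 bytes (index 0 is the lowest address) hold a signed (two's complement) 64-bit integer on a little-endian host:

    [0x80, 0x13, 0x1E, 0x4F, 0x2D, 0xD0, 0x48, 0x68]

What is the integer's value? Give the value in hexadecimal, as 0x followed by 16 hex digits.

Little-endian stores the least-significant byte at the lowest address.
Reassemble most-significant byte first: 68 48 D0 2D 4F 1E 13 80 → 0x6848D02D4F1E1380.

0x6848D02D4F1E1380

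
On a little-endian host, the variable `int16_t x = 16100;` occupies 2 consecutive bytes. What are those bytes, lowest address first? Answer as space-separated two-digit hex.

16100 in hexadecimal, padded to 16 bits, is 0x3EE4.
Split into bytes (most-significant first): 3E E4.
In little-endian order the low byte comes first in memory.
So at ascending addresses the bytes are E4 3E.

E4 3E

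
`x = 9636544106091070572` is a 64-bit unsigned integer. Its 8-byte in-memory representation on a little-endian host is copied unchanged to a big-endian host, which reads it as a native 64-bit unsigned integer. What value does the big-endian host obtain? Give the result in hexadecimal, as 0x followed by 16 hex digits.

0x6C44F1D1CEE1BB85

9636544106091070572 in 64-bit hexadecimal is 0x85BBE1CED1F1446C.
Stored little-endian, the bytes at ascending addresses are 6C 44 F1 D1 CE E1 BB 85.
Read back as big-endian, the last byte is least significant, giving 0x6C44F1D1CEE1BB85.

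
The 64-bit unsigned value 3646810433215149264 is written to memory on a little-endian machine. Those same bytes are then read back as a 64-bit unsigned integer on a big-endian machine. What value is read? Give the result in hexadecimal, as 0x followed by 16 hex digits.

0xD034FA72C4129C32

3646810433215149264 in 64-bit hexadecimal is 0x329C12C472FA34D0.
Stored little-endian, the bytes at ascending addresses are D0 34 FA 72 C4 12 9C 32.
Read back as big-endian, the last byte is least significant, giving 0xD034FA72C4129C32.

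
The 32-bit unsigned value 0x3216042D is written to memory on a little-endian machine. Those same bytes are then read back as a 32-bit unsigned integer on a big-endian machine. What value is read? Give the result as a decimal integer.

Stored little-endian, the bytes at ascending addresses are 2D 04 16 32.
Read back as big-endian, the last byte is least significant, giving 0x2D041632.
0x2D041632 = 755242546.

755242546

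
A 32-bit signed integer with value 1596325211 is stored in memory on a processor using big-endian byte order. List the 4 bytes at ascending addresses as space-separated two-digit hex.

1596325211 in hexadecimal, padded to 32 bits, is 0x5F25FD5B.
Split into bytes (most-significant first): 5F 25 FD 5B.
In big-endian order the high byte comes first in memory.
So the memory order matches the most-significant-first order: 5F 25 FD 5B.

5F 25 FD 5B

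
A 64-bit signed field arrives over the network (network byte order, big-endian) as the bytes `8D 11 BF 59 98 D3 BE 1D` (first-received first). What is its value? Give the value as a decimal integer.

Big-endian: lowest address holds the most-significant byte.
The bytes are already most-significant first: 0x8D11BF5998D3BE1D.
Top bit is set, so as a signed 64-bit value this is 0x8D11BF5998D3BE1D − 2^64 = -8281627848220623331.

-8281627848220623331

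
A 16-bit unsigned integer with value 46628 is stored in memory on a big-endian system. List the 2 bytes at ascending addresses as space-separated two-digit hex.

B6 24

46628 in hexadecimal, padded to 16 bits, is 0xB624.
Split into bytes (most-significant first): B6 24.
In big-endian order the high byte comes first in memory.
So the memory order matches the most-significant-first order: B6 24.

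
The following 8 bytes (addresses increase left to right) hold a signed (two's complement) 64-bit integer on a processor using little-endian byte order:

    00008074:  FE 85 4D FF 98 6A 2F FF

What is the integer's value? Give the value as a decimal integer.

-58711064781683202

Little-endian stores the least-significant byte at the lowest address.
Reassemble most-significant byte first: FF 2F 6A 98 FF 4D 85 FE → 0xFF2F6A98FF4D85FE.
Top bit is set, so as a signed 64-bit value this is 0xFF2F6A98FF4D85FE − 2^64 = -58711064781683202.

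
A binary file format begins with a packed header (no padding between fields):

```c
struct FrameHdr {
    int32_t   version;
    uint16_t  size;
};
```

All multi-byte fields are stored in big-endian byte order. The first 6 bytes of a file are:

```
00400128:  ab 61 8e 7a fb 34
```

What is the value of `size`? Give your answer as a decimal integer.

`size` follows `version` (4 bytes), so it starts at byte offset 4 and occupies 2 bytes.
Bytes at offsets 4..5: FB 34.
Big-endian: lowest address holds the most-significant byte.
The bytes are already most-significant first: 0xFB34.
0xFB34 = 64308.

64308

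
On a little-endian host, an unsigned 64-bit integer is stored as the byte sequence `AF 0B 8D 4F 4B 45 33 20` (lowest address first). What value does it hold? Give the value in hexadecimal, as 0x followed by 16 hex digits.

0x2033454B4F8D0BAF

In little-endian order the low byte comes first in memory.
Reassemble most-significant byte first: 20 33 45 4B 4F 8D 0B AF → 0x2033454B4F8D0BAF.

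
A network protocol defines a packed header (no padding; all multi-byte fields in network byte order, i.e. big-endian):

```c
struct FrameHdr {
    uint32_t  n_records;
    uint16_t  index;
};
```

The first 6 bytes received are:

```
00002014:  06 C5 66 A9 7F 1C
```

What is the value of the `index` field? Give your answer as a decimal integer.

32540

`index` follows `n_records` (4 bytes), so it starts at byte offset 4 and occupies 2 bytes.
Bytes at offsets 4..5: 7F 1C.
In big-endian order the high byte comes first in memory.
The bytes are already most-significant first: 0x7F1C.
0x7F1C = 32540.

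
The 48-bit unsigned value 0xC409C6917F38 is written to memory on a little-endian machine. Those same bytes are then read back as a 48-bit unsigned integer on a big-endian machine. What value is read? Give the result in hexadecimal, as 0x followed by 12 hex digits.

Stored little-endian, the bytes at ascending addresses are 38 7F 91 C6 09 C4.
Read back as big-endian, the last byte is least significant, giving 0x387F91C609C4.

0x387F91C609C4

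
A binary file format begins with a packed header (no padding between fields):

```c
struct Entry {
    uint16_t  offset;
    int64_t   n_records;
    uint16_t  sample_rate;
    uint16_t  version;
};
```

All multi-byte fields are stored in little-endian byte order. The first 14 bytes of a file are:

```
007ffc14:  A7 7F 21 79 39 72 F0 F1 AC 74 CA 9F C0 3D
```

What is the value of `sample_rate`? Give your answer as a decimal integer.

`sample_rate` follows `offset` (2 B), `n_records` (8 B), so it starts at offset 2 + 8 = 10 and occupies 2 bytes.
Bytes at offsets 10..11: CA 9F.
Little-endian: lowest address holds the least-significant byte.
Reassemble most-significant byte first: 9F CA → 0x9FCA.
0x9FCA = 40906.

40906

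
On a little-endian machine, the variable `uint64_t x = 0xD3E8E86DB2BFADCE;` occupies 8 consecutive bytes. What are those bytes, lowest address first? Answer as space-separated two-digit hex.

Split into bytes (most-significant first): D3 E8 E8 6D B2 BF AD CE.
In little-endian order the low byte comes first in memory.
So at ascending addresses the bytes are CE AD BF B2 6D E8 E8 D3.

CE AD BF B2 6D E8 E8 D3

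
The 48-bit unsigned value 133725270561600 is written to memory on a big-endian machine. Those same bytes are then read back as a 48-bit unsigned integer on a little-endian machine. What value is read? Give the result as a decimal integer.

71276044984185

133725270561600 in 48-bit hexadecimal is 0x799F573FD340.
Stored big-endian, the bytes at ascending addresses are 79 9F 57 3F D3 40.
Read back as little-endian, the first byte is least significant, giving 0x40D33F579F79.
0x40D33F579F79 = 71276044984185.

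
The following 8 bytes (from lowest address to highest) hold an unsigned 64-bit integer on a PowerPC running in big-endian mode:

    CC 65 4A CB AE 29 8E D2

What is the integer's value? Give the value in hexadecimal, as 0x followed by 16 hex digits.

0xCC654ACBAE298ED2

Big-endian stores the most-significant byte at the lowest address.
The bytes are already most-significant first: 0xCC654ACBAE298ED2.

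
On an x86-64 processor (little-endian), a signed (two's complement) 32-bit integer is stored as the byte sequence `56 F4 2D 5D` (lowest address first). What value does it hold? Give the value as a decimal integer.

Little-endian: lowest address holds the least-significant byte.
Reassemble most-significant byte first: 5D 2D F4 56 → 0x5D2DF456.
0x5D2DF456 = 1563292758.

1563292758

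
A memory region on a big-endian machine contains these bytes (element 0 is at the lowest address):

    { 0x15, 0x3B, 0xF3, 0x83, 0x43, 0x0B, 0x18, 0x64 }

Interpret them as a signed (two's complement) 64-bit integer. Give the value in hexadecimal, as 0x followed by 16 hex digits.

0x153BF383430B1864

Big-endian: lowest address holds the most-significant byte.
The bytes are already most-significant first: 0x153BF383430B1864.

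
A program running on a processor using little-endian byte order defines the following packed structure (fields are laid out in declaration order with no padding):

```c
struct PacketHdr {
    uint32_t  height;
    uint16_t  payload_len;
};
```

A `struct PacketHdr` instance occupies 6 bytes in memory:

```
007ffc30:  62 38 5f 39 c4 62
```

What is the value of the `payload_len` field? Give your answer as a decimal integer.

`payload_len` follows `height` (4 bytes), so it starts at byte offset 4 and occupies 2 bytes.
Bytes at offsets 4..5: C4 62.
In little-endian order the low byte comes first in memory.
Reassemble most-significant byte first: 62 C4 → 0x62C4.
0x62C4 = 25284.

25284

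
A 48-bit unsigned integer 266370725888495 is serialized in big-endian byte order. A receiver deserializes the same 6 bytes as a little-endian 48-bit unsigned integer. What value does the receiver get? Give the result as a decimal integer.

266370725888495 in 48-bit hexadecimal is 0xF243447EC1EF.
Stored big-endian, the bytes at ascending addresses are F2 43 44 7E C1 EF.
Read back as little-endian, the first byte is least significant, giving 0xEFC17E4443F2.
0xEFC17E4443F2 = 263614326129650.

263614326129650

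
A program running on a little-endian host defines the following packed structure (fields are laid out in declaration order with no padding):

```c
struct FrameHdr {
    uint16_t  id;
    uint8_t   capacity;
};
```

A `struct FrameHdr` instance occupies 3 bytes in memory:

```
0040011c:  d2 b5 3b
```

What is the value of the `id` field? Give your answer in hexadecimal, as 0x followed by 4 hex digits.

0xB5D2

`id` is the first field, at byte offset 0, occupying 2 bytes.
Bytes at offsets 0..1: D2 B5.
Little-endian stores the least-significant byte at the lowest address.
Reassemble most-significant byte first: B5 D2 → 0xB5D2.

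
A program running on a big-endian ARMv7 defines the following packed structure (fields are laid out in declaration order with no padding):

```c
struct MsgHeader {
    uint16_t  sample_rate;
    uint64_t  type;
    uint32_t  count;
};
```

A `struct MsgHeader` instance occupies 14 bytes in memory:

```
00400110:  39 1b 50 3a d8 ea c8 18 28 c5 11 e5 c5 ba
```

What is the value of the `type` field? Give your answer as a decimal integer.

`type` follows `sample_rate` (2 bytes), so it starts at byte offset 2 and occupies 8 bytes.
Bytes at offsets 2..9: 50 3A D8 EA C8 18 28 C5.
In big-endian order the high byte comes first in memory.
The bytes are already most-significant first: 0x503AD8EAC81828C5.
0x503AD8EAC81828C5 = 5781171574574426309.

5781171574574426309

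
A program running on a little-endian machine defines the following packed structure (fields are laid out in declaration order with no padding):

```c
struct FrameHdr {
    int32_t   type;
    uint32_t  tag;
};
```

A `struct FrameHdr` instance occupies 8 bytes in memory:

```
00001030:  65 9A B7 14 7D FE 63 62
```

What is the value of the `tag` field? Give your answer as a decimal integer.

`tag` follows `type` (4 bytes), so it starts at byte offset 4 and occupies 4 bytes.
Bytes at offsets 4..7: 7D FE 63 62.
In little-endian order the low byte comes first in memory.
Reassemble most-significant byte first: 62 63 FE 7D → 0x6263FE7D.
0x6263FE7D = 1650720381.

1650720381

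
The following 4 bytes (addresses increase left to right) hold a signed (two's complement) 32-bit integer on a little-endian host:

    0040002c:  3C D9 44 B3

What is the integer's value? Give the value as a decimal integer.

In little-endian order the low byte comes first in memory.
Reassemble most-significant byte first: B3 44 D9 3C → 0xB344D93C.
Top bit is set, so as a signed 32-bit value this is 0xB344D93C − 2^32 = -1287333572.

-1287333572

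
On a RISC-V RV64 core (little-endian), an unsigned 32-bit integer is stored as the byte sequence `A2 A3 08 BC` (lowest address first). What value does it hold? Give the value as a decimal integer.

Little-endian: lowest address holds the least-significant byte.
Reassemble most-significant byte first: BC 08 A3 A2 → 0xBC08A3A2.
0xBC08A3A2 = 3154682786.

3154682786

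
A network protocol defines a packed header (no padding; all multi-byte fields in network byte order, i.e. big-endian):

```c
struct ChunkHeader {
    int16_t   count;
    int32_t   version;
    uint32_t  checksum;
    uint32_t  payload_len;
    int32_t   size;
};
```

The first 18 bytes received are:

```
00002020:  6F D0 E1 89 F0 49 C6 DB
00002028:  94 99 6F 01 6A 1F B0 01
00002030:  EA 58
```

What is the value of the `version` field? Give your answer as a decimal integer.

-511053751

`version` follows `count` (2 bytes), so it starts at byte offset 2 and occupies 4 bytes.
Bytes at offsets 2..5: E1 89 F0 49.
In big-endian order the high byte comes first in memory.
The bytes are already most-significant first: 0xE189F049.
Top bit is set, so as a signed 32-bit value this is 0xE189F049 − 2^32 = -511053751.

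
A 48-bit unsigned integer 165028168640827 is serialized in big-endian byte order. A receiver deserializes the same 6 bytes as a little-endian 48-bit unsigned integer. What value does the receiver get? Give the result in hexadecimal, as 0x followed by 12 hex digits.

165028168640827 in 48-bit hexadecimal is 0x96179D5EA93B.
Stored big-endian, the bytes at ascending addresses are 96 17 9D 5E A9 3B.
Read back as little-endian, the first byte is least significant, giving 0x3BA95E9D1796.

0x3BA95E9D1796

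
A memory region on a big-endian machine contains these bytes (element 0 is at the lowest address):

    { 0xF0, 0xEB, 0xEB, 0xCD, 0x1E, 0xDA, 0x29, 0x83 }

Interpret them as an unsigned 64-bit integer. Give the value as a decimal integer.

In big-endian order the high byte comes first in memory.
The bytes are already most-significant first: 0xF0EBEBCD1EDA2983.
0xF0EBEBCD1EDA2983 = 17360228454848145795.

17360228454848145795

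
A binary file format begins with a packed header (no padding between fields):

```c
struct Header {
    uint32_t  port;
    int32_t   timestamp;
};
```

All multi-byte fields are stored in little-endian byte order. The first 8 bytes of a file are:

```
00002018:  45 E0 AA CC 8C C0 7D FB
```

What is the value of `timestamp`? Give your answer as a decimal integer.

`timestamp` follows `port` (4 bytes), so it starts at byte offset 4 and occupies 4 bytes.
Bytes at offsets 4..7: 8C C0 7D FB.
In little-endian order the low byte comes first in memory.
Reassemble most-significant byte first: FB 7D C0 8C → 0xFB7DC08C.
Top bit is set, so as a signed 32-bit value this is 0xFB7DC08C − 2^32 = -75644788.

-75644788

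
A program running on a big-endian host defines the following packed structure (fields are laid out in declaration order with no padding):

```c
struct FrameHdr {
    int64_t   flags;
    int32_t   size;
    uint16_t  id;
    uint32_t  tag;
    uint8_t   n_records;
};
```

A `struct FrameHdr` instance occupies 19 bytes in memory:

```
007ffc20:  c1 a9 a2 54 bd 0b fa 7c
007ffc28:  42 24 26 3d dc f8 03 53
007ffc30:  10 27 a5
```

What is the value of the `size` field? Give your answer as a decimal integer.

`size` follows `flags` (8 bytes), so it starts at byte offset 8 and occupies 4 bytes.
Bytes at offsets 8..11: 42 24 26 3D.
Big-endian: lowest address holds the most-significant byte.
The bytes are already most-significant first: 0x4224263D.
0x4224263D = 1109665341.

1109665341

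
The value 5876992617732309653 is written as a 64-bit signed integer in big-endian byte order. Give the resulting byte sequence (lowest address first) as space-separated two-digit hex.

5876992617732309653 in hexadecimal, padded to 64 bits, is 0x518F45A5EF870295.
Split into bytes (most-significant first): 51 8F 45 A5 EF 87 02 95.
In big-endian order the high byte comes first in memory.
So the memory order matches the most-significant-first order: 51 8F 45 A5 EF 87 02 95.

51 8F 45 A5 EF 87 02 95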